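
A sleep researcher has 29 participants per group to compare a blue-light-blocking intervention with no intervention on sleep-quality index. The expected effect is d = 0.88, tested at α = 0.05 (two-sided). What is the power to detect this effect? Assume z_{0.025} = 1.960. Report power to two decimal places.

power ≈ 0.92

For two equal groups, power = Φ(d·√(n/2) − z_{α/2}).
d·√(n/2) = 0.88 × √(29/2) = 0.88 × 3.808 = 3.351.
z_β = 3.351 − 1.960 = 1.391.
Power = Φ(1.391) = 0.918.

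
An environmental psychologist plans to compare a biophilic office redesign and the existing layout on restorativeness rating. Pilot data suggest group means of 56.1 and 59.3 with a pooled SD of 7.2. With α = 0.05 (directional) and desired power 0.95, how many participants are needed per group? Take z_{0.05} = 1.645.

Cohen's d = |M₁ − M₂| / SD_pooled = |56.1 − 59.3| / 7.2 = 3.2 / 7.2 = 0.444.
For two independent groups with equal n: n = 2·((z_{α} + z_β) / d)².
z_{α} + z_β = 1.645 + 1.645 = 3.290.
n = 2 × (3.290 / 0.444)² = 2 × 7.410² = 2 × 54.91 = 109.8.
Round up to the next whole participant.

n = 110 per group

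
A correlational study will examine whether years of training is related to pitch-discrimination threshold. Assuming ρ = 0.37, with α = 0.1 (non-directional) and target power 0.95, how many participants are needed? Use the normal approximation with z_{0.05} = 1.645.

Fisher's z: C = ½·ln((1+r)/(1−r)) = ½·ln(2.1746) = 0.3884.
n = ((z_{α/2} + z_β)/C)² + 3.
(1.645 + 1.645) / 0.3884 = 3.290 / 0.3884 = 8.471.
n = 8.471² + 3 = 71.75 + 3 = 74.8.
Round up.

n = 75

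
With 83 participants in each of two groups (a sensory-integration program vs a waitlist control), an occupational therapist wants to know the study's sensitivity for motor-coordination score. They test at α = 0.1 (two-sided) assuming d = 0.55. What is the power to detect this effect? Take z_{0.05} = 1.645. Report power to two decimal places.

power ≈ 0.97

For two equal groups, power = Φ(d·√(n/2) − z_{α/2}).
d·√(n/2) = 0.55 × √(83/2) = 0.55 × 6.442 = 3.543.
z_β = 3.543 − 1.645 = 1.898.
Power = Φ(1.898) = 0.971.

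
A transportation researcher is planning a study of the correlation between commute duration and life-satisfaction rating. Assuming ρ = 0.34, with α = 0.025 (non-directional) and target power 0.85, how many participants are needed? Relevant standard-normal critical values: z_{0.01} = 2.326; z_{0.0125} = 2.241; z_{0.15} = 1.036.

n = 89

Fisher's z: C = ½·ln((1+r)/(1−r)) = ½·ln(2.0303) = 0.3541.
n = ((z_{α/2} + z_β)/C)² + 3.
(2.241 + 1.036) / 0.3541 = 3.277 / 0.3541 = 9.254.
n = 9.254² + 3 = 85.64 + 3 = 88.6.
Round up.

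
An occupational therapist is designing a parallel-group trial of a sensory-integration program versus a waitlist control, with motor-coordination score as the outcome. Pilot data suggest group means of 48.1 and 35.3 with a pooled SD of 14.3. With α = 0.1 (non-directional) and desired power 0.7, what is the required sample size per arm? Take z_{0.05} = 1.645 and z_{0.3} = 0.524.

Cohen's d = |M₁ − M₂| / SD_pooled = |48.1 − 35.3| / 14.3 = 12.8 / 14.3 = 0.895.
For two independent groups with equal n: n = 2·((z_{α/2} + z_β) / d)².
z_{α/2} + z_β = 1.645 + 0.524 = 2.169.
n = 2 × (2.169 / 0.895)² = 2 × 2.423² = 2 × 5.87 = 11.7.
Round up to the next whole participant.

n = 12 per group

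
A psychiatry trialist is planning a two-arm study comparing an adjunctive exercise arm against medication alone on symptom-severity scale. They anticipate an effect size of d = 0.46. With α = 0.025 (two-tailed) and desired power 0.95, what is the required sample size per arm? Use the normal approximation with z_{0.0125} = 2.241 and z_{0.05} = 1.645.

For two independent groups with equal n: n = 2·((z_{α/2} + z_β) / d)².
z_{α/2} + z_β = 2.241 + 1.645 = 3.886.
n = 2 × (3.886 / 0.46)² = 2 × 8.448² = 2 × 71.37 = 142.7.
Round up to the next whole participant.

n = 143 per group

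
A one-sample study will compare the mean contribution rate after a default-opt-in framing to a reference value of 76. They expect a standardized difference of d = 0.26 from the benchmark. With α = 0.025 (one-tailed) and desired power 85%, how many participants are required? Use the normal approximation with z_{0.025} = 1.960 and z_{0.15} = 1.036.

n = 133

For a one-sample test: n = ((z_{α} + z_β) / d)².
z_{α} + z_β = 1.960 + 1.036 = 2.996.
n = (2.996 / 0.26)² = 11.523² = 132.78.
Round up.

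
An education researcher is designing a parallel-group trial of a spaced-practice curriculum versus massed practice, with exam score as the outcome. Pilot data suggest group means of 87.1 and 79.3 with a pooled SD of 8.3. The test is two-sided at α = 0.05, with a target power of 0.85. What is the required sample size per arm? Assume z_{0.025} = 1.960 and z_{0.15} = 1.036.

Cohen's d = |M₁ − M₂| / SD_pooled = |87.1 − 79.3| / 8.3 = 7.8 / 8.3 = 0.940.
For two independent groups with equal n: n = 2·((z_{α/2} + z_β) / d)².
z_{α/2} + z_β = 1.960 + 1.036 = 2.996.
n = 2 × (2.996 / 0.940)² = 2 × 3.187² = 2 × 10.16 = 20.3.
Round up to the next whole participant.

n = 21 per group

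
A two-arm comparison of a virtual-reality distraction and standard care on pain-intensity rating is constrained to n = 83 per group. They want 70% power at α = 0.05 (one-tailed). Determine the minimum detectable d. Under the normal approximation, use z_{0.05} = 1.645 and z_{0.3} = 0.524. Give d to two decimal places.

For two independent groups of n = 83 each: d_min = (z_{α} + z_β)·√(2/n).
z-sum = 1.645 + 0.524 = 2.169.
d_min = 2.169 × √(2/83) = 2.169 × 0.1552 = 0.337.

d_min ≈ 0.34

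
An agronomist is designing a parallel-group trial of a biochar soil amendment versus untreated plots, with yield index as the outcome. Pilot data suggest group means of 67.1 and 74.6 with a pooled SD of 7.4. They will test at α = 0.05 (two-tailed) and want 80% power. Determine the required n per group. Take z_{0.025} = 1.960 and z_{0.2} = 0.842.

n = 16 per group

Cohen's d = |M₁ − M₂| / SD_pooled = |67.1 − 74.6| / 7.4 = 7.5 / 7.4 = 1.014.
For two independent groups with equal n: n = 2·((z_{α/2} + z_β) / d)².
z_{α/2} + z_β = 1.960 + 0.842 = 2.802.
n = 2 × (2.802 / 1.014)² = 2 × 2.763² = 2 × 7.64 = 15.3.
Round up to the next whole participant.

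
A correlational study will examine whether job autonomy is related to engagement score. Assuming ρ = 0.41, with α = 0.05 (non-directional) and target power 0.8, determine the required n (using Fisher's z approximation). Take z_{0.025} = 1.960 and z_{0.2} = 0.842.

Fisher's z: C = ½·ln((1+r)/(1−r)) = ½·ln(2.3898) = 0.4356.
n = ((z_{α/2} + z_β)/C)² + 3.
(1.960 + 0.842) / 0.4356 = 2.802 / 0.4356 = 6.433.
n = 6.433² + 3 = 41.38 + 3 = 44.4.
Round up.

n = 45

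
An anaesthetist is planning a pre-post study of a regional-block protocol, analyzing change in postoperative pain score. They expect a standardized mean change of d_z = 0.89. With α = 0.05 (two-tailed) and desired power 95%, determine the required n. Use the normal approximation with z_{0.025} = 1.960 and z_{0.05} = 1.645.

n = 17 pairs

For a paired (one-sample on differences) test: n = ((z_{α/2} + z_β) / d)².
z_{α/2} + z_β = 1.960 + 1.645 = 3.605.
n = (3.605 / 0.89)² = 4.051² = 16.41.
Round up.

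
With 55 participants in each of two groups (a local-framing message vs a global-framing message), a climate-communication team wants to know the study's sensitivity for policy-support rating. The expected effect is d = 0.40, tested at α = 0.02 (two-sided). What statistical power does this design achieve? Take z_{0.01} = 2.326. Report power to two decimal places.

For two equal groups, power = Φ(d·√(n/2) − z_{α/2}).
d·√(n/2) = 0.40 × √(55/2) = 0.40 × 5.244 = 2.098.
z_β = 2.098 − 2.326 = -0.228.
Power = Φ(-0.228) = 0.410.

power ≈ 0.41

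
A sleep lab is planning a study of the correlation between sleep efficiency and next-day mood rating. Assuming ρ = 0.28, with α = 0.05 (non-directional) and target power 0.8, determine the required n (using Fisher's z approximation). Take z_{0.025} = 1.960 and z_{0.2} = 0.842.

Fisher's z: C = ½·ln((1+r)/(1−r)) = ½·ln(1.7778) = 0.2877.
n = ((z_{α/2} + z_β)/C)² + 3.
(1.960 + 0.842) / 0.2877 = 2.802 / 0.2877 = 9.739.
n = 9.739² + 3 = 94.85 + 3 = 97.9.
Round up.

n = 98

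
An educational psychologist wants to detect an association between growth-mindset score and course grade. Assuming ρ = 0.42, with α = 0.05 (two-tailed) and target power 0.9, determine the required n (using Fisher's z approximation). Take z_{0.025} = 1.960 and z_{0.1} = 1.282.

n = 56

Fisher's z: C = ½·ln((1+r)/(1−r)) = ½·ln(2.4483) = 0.4477.
n = ((z_{α/2} + z_β)/C)² + 3.
(1.960 + 1.282) / 0.4477 = 3.242 / 0.4477 = 7.241.
n = 7.241² + 3 = 52.44 + 3 = 55.4.
Round up.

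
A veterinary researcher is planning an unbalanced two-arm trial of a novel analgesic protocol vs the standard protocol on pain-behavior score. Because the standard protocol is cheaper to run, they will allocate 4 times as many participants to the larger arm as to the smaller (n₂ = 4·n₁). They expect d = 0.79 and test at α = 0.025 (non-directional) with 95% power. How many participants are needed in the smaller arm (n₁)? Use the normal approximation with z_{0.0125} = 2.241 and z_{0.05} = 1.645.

With allocation ratio k = n₂/n₁ = 4, Var(x̄₁−x̄₂) = σ²(1/n₁ + 1/(k·n₁)) = σ²·(k+1)/(k·n₁).
So n₁ = (1 + 1/k)·((z_{α/2} + z_β)/d)² = 1.250 × (3.886/0.79)².
n₁ = 1.250 × 24.20 = 30.2.
Round up: n₁ = 31, giving n₂ = 4 × 31 = 124.

n₁ = 31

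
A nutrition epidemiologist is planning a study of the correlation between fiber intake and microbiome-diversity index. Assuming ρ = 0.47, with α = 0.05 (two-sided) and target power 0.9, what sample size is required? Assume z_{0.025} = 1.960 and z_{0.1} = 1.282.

Fisher's z: C = ½·ln((1+r)/(1−r)) = ½·ln(2.7736) = 0.5101.
n = ((z_{α/2} + z_β)/C)² + 3.
(1.960 + 1.282) / 0.5101 = 3.242 / 0.5101 = 6.356.
n = 6.356² + 3 = 40.39 + 3 = 43.4.
Round up.

n = 44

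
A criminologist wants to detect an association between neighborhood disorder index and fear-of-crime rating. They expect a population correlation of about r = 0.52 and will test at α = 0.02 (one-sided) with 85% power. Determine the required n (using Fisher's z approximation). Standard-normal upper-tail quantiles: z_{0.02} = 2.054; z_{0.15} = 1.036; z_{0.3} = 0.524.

Fisher's z: C = ½·ln((1+r)/(1−r)) = ½·ln(3.1667) = 0.5763.
n = ((z_{α} + z_β)/C)² + 3.
(2.054 + 1.036) / 0.5763 = 3.090 / 0.5763 = 5.362.
n = 5.362² + 3 = 28.75 + 3 = 31.7.
Round up.

n = 32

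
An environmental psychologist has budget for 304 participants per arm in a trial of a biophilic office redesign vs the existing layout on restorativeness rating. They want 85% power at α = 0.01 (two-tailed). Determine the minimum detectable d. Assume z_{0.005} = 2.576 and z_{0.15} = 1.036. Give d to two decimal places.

d_min ≈ 0.29

For two independent groups of n = 304 each: d_min = (z_{α/2} + z_β)·√(2/n).
z-sum = 2.576 + 1.036 = 3.612.
d_min = 3.612 × √(2/304) = 3.612 × 0.0811 = 0.293.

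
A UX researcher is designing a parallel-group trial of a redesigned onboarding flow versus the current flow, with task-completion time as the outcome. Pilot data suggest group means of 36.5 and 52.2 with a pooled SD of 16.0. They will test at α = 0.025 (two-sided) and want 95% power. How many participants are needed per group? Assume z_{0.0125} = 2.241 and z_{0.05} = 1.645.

Cohen's d = |M₁ − M₂| / SD_pooled = |36.5 − 52.2| / 16.0 = 15.7 / 16.0 = 0.981.
For two independent groups with equal n: n = 2·((z_{α/2} + z_β) / d)².
z_{α/2} + z_β = 2.241 + 1.645 = 3.886.
n = 2 × (3.886 / 0.981)² = 2 × 3.961² = 2 × 15.69 = 31.4.
Round up to the next whole participant.

n = 32 per group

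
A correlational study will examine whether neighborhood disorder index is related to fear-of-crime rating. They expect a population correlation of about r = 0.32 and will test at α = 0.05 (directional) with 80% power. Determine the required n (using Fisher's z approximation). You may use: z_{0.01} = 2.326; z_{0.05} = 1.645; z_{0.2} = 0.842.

n = 60

Fisher's z: C = ½·ln((1+r)/(1−r)) = ½·ln(1.9412) = 0.3316.
n = ((z_{α} + z_β)/C)² + 3.
(1.645 + 0.842) / 0.3316 = 2.487 / 0.3316 = 7.500.
n = 7.500² + 3 = 56.25 + 3 = 59.2.
Round up.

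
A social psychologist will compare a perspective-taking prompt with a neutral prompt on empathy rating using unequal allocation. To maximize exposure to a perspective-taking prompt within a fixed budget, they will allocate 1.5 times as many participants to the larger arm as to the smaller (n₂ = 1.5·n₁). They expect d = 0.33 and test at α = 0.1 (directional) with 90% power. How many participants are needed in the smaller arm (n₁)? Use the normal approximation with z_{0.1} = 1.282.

n₁ = 101

With allocation ratio k = n₂/n₁ = 1.5, Var(x̄₁−x̄₂) = σ²(1/n₁ + 1/(k·n₁)) = σ²·(k+1)/(k·n₁).
So n₁ = (1 + 1/k)·((z_{α} + z_β)/d)² = 1.667 × (2.564/0.33)².
n₁ = 1.667 × 60.37 = 100.6.
Round up: n₁ = 101, giving n₂ = ⌈1.5 × 101⌉ = ⌈151.5⌉ = 152.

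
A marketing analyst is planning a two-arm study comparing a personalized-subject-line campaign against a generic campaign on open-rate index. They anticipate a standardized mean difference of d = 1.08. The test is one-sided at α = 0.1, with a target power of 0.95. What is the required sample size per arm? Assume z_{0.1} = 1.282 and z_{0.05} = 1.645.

For two independent groups with equal n: n = 2·((z_{α} + z_β) / d)².
z_{α} + z_β = 1.282 + 1.645 = 2.927.
n = 2 × (2.927 / 1.08)² = 2 × 2.710² = 2 × 7.35 = 14.7.
Round up to the next whole participant.

n = 15 per group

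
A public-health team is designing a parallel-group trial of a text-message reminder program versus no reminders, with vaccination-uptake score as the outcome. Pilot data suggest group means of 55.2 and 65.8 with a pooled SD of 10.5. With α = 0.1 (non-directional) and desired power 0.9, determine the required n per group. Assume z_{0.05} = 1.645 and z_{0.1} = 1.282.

n = 17 per group

Cohen's d = |M₁ − M₂| / SD_pooled = |55.2 − 65.8| / 10.5 = 10.6 / 10.5 = 1.010.
For two independent groups with equal n: n = 2·((z_{α/2} + z_β) / d)².
z_{α/2} + z_β = 1.645 + 1.282 = 2.927.
n = 2 × (2.927 / 1.010)² = 2 × 2.898² = 2 × 8.40 = 16.8.
Round up to the next whole participant.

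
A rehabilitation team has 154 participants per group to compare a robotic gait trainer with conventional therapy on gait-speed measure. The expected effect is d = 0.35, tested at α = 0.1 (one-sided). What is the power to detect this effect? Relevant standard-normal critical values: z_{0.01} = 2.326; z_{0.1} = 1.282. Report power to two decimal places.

For two equal groups, power = Φ(d·√(n/2) − z_{α}).
d·√(n/2) = 0.35 × √(154/2) = 0.35 × 8.775 = 3.071.
z_β = 3.071 − 1.282 = 1.789.
Power = Φ(1.789) = 0.963.

power ≈ 0.96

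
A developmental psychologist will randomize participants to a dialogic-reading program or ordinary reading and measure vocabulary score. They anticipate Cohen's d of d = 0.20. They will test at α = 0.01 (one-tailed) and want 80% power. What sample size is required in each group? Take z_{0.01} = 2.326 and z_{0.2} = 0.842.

n = 502 per group

For two independent groups with equal n: n = 2·((z_{α} + z_β) / d)².
z_{α} + z_β = 2.326 + 0.842 = 3.168.
n = 2 × (3.168 / 0.20)² = 2 × 15.840² = 2 × 250.91 = 501.8.
Round up to the next whole participant.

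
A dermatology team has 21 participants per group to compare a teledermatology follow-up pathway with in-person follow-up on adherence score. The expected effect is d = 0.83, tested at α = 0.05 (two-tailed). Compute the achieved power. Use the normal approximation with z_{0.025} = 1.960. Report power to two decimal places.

For two equal groups, power = Φ(d·√(n/2) − z_{α/2}).
d·√(n/2) = 0.83 × √(21/2) = 0.83 × 3.240 = 2.690.
z_β = 2.690 − 1.960 = 0.730.
Power = Φ(0.730) = 0.767.

power ≈ 0.77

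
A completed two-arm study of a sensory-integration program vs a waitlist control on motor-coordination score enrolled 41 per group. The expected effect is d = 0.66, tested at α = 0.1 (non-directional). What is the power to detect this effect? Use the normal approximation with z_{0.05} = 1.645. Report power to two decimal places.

For two equal groups, power = Φ(d·√(n/2) − z_{α/2}).
d·√(n/2) = 0.66 × √(41/2) = 0.66 × 4.528 = 2.988.
z_β = 2.988 − 1.645 = 1.343.
Power = Φ(1.343) = 0.910.

power ≈ 0.91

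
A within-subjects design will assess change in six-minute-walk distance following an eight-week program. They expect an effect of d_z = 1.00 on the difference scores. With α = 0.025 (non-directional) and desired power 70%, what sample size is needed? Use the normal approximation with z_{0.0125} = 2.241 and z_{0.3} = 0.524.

n = 8 pairs

For a paired (one-sample on differences) test: n = ((z_{α/2} + z_β) / d)².
z_{α/2} + z_β = 2.241 + 0.524 = 2.765.
n = (2.765 / 1.00)² = 2.765² = 7.65.
Round up.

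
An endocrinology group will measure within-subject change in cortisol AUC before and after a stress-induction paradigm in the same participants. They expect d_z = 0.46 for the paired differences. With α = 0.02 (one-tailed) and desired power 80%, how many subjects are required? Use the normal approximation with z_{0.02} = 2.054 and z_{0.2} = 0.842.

n = 40 pairs

For a paired (one-sample on differences) test: n = ((z_{α} + z_β) / d)².
z_{α} + z_β = 2.054 + 0.842 = 2.896.
n = (2.896 / 0.46)² = 6.296² = 39.64.
Round up.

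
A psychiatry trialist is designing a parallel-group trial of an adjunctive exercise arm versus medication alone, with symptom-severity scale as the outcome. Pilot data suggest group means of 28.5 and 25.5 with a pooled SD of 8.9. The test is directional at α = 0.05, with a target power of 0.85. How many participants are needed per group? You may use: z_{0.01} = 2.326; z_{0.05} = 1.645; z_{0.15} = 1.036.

Cohen's d = |M₁ − M₂| / SD_pooled = |28.5 − 25.5| / 8.9 = 3.0 / 8.9 = 0.337.
For two independent groups with equal n: n = 2·((z_{α} + z_β) / d)².
z_{α} + z_β = 1.645 + 1.036 = 2.681.
n = 2 × (2.681 / 0.337)² = 2 × 7.955² = 2 × 63.29 = 126.6.
Round up to the next whole participant.

n = 127 per group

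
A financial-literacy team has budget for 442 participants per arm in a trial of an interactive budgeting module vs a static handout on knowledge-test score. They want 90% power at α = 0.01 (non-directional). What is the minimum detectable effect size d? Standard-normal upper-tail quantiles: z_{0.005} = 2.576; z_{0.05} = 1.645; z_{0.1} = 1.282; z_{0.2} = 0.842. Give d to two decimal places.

d_min ≈ 0.26

For two independent groups of n = 442 each: d_min = (z_{α/2} + z_β)·√(2/n).
z-sum = 2.576 + 1.282 = 3.858.
d_min = 3.858 × √(2/442) = 3.858 × 0.0673 = 0.260.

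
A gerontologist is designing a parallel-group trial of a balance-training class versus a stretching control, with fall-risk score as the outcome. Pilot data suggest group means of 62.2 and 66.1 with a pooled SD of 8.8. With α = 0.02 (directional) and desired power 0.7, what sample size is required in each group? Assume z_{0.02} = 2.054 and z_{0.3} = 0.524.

n = 68 per group

Cohen's d = |M₁ − M₂| / SD_pooled = |62.2 − 66.1| / 8.8 = 3.9 / 8.8 = 0.443.
For two independent groups with equal n: n = 2·((z_{α} + z_β) / d)².
z_{α} + z_β = 2.054 + 0.524 = 2.578.
n = 2 × (2.578 / 0.443)² = 2 × 5.819² = 2 × 33.87 = 67.7.
Round up to the next whole participant.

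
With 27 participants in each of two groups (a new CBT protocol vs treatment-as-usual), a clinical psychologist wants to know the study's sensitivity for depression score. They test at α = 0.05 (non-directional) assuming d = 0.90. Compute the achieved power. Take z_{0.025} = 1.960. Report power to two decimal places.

For two equal groups, power = Φ(d·√(n/2) − z_{α/2}).
d·√(n/2) = 0.90 × √(27/2) = 0.90 × 3.674 = 3.307.
z_β = 3.307 − 1.960 = 1.347.
Power = Φ(1.347) = 0.911.

power ≈ 0.91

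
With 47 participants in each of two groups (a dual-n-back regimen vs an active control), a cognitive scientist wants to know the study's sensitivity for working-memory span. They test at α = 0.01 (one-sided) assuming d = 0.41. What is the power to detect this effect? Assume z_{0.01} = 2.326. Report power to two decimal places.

For two equal groups, power = Φ(d·√(n/2) − z_{α}).
d·√(n/2) = 0.41 × √(47/2) = 0.41 × 4.848 = 1.988.
z_β = 1.988 − 2.326 = -0.338.
Power = Φ(-0.338) = 0.368.

power ≈ 0.37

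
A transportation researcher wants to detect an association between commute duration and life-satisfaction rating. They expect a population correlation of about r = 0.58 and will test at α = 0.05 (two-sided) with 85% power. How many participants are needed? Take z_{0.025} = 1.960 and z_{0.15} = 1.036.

n = 24

Fisher's z: C = ½·ln((1+r)/(1−r)) = ½·ln(3.7619) = 0.6625.
n = ((z_{α/2} + z_β)/C)² + 3.
(1.960 + 1.036) / 0.6625 = 2.996 / 0.6625 = 4.522.
n = 4.522² + 3 = 20.45 + 3 = 23.5.
Round up.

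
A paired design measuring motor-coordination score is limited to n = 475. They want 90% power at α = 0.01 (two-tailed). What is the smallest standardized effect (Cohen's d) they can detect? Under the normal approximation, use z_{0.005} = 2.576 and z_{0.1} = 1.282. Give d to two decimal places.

For a single sample (or paired design) of n = 475: d_min = (z_{α/2} + z_β)/√n.
z-sum = 2.576 + 1.282 = 3.858.
d_min = 3.858 / √475 = 3.858 / 21.794 = 0.177.

d_min ≈ 0.18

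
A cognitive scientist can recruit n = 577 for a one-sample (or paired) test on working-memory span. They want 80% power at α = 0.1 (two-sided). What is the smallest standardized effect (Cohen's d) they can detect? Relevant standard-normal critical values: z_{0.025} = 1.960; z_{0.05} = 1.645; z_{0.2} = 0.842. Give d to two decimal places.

For a single sample (or paired design) of n = 577: d_min = (z_{α/2} + z_β)/√n.
z-sum = 1.645 + 0.842 = 2.487.
d_min = 2.487 / √577 = 2.487 / 24.021 = 0.104.

d_min ≈ 0.10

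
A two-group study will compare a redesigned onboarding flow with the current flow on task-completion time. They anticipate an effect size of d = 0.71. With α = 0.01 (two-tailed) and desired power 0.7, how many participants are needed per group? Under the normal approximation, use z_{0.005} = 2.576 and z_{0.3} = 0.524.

For two independent groups with equal n: n = 2·((z_{α/2} + z_β) / d)².
z_{α/2} + z_β = 2.576 + 0.524 = 3.100.
n = 2 × (3.100 / 0.71)² = 2 × 4.366² = 2 × 19.06 = 38.1.
Round up to the next whole participant.

n = 39 per group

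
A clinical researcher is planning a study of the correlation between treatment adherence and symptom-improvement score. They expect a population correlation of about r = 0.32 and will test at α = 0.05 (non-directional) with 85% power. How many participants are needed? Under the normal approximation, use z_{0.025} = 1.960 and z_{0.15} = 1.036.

n = 85

Fisher's z: C = ½·ln((1+r)/(1−r)) = ½·ln(1.9412) = 0.3316.
n = ((z_{α/2} + z_β)/C)² + 3.
(1.960 + 1.036) / 0.3316 = 2.996 / 0.3316 = 9.035.
n = 9.035² + 3 = 81.63 + 3 = 84.6.
Round up.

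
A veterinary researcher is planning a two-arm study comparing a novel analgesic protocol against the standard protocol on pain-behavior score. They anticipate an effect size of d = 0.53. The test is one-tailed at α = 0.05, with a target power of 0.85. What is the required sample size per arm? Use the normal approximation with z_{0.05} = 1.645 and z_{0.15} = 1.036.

n = 52 per group

For two independent groups with equal n: n = 2·((z_{α} + z_β) / d)².
z_{α} + z_β = 1.645 + 1.036 = 2.681.
n = 2 × (2.681 / 0.53)² = 2 × 5.058² = 2 × 25.59 = 51.2.
Round up to the next whole participant.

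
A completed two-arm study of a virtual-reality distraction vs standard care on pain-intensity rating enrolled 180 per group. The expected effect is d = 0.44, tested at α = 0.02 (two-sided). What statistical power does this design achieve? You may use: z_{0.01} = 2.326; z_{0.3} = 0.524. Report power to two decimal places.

power ≈ 0.97

For two equal groups, power = Φ(d·√(n/2) − z_{α/2}).
d·√(n/2) = 0.44 × √(180/2) = 0.44 × 9.487 = 4.174.
z_β = 4.174 − 2.326 = 1.848.
Power = Φ(1.848) = 0.968.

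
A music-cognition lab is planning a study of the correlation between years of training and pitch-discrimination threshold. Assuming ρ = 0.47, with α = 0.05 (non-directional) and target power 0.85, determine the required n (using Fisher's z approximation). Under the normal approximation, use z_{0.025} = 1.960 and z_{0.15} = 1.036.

n = 38

Fisher's z: C = ½·ln((1+r)/(1−r)) = ½·ln(2.7736) = 0.5101.
n = ((z_{α/2} + z_β)/C)² + 3.
(1.960 + 1.036) / 0.5101 = 2.996 / 0.5101 = 5.873.
n = 5.873² + 3 = 34.50 + 3 = 37.5.
Round up.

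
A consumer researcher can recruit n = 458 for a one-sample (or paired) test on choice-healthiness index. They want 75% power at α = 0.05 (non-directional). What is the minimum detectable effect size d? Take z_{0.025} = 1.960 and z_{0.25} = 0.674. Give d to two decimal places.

d_min ≈ 0.12

For a single sample (or paired design) of n = 458: d_min = (z_{α/2} + z_β)/√n.
z-sum = 1.960 + 0.674 = 2.634.
d_min = 2.634 / √458 = 2.634 / 21.401 = 0.123.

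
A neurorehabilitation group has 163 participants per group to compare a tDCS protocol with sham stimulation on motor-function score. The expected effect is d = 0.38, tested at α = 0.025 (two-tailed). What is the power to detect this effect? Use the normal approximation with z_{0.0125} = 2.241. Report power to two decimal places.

power ≈ 0.88

For two equal groups, power = Φ(d·√(n/2) − z_{α/2}).
d·√(n/2) = 0.38 × √(163/2) = 0.38 × 9.028 = 3.431.
z_β = 3.431 − 2.241 = 1.190.
Power = Φ(1.190) = 0.883.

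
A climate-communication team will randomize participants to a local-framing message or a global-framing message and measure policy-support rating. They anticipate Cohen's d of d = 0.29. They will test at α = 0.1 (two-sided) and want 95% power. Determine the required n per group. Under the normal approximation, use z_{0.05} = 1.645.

n = 258 per group

For two independent groups with equal n: n = 2·((z_{α/2} + z_β) / d)².
z_{α/2} + z_β = 1.645 + 1.645 = 3.290.
n = 2 × (3.290 / 0.29)² = 2 × 11.345² = 2 × 128.71 = 257.4.
Round up to the next whole participant.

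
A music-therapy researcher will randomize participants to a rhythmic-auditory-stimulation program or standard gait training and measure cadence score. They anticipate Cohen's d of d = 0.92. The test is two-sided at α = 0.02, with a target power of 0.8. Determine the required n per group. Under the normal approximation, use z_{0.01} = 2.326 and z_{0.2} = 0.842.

For two independent groups with equal n: n = 2·((z_{α/2} + z_β) / d)².
z_{α/2} + z_β = 2.326 + 0.842 = 3.168.
n = 2 × (3.168 / 0.92)² = 2 × 3.443² = 2 × 11.86 = 23.7.
Round up to the next whole participant.

n = 24 per group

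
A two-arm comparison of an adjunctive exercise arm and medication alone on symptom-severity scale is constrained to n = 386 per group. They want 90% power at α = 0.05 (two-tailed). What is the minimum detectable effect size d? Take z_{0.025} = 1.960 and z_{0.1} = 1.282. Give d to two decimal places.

For two independent groups of n = 386 each: d_min = (z_{α/2} + z_β)·√(2/n).
z-sum = 1.960 + 1.282 = 3.242.
d_min = 3.242 × √(2/386) = 3.242 × 0.0720 = 0.233.

d_min ≈ 0.23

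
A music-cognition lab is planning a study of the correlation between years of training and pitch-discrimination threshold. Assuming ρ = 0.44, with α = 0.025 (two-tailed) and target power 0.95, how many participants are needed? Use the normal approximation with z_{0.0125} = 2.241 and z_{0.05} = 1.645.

Fisher's z: C = ½·ln((1+r)/(1−r)) = ½·ln(2.5714) = 0.4722.
n = ((z_{α/2} + z_β)/C)² + 3.
(2.241 + 1.645) / 0.4722 = 3.886 / 0.4722 = 8.230.
n = 8.230² + 3 = 67.73 + 3 = 70.7.
Round up.

n = 71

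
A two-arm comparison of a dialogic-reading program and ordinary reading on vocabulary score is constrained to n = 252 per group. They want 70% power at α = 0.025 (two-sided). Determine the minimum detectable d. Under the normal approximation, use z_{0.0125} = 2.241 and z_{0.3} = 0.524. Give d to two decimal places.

For two independent groups of n = 252 each: d_min = (z_{α/2} + z_β)·√(2/n).
z-sum = 2.241 + 0.524 = 2.765.
d_min = 2.765 × √(2/252) = 2.765 × 0.0891 = 0.246.

d_min ≈ 0.25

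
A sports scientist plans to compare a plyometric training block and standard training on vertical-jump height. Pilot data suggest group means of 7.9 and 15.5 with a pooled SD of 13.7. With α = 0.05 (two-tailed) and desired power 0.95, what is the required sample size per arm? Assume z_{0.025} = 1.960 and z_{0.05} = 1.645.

n = 85 per group

Cohen's d = |M₁ − M₂| / SD_pooled = |7.9 − 15.5| / 13.7 = 7.6 / 13.7 = 0.555.
For two independent groups with equal n: n = 2·((z_{α/2} + z_β) / d)².
z_{α/2} + z_β = 1.960 + 1.645 = 3.605.
n = 2 × (3.605 / 0.555)² = 2 × 6.495² = 2 × 42.19 = 84.4.
Round up to the next whole participant.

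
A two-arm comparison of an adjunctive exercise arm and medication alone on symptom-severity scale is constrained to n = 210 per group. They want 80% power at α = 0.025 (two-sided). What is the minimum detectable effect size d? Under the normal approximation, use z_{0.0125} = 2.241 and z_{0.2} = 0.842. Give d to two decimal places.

d_min ≈ 0.30

For two independent groups of n = 210 each: d_min = (z_{α/2} + z_β)·√(2/n).
z-sum = 2.241 + 0.842 = 3.083.
d_min = 3.083 × √(2/210) = 3.083 × 0.0976 = 0.301.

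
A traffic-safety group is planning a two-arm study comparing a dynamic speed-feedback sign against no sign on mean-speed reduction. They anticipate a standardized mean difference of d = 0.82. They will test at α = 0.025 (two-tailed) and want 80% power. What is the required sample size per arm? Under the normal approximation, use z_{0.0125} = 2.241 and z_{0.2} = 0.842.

n = 29 per group

For two independent groups with equal n: n = 2·((z_{α/2} + z_β) / d)².
z_{α/2} + z_β = 2.241 + 0.842 = 3.083.
n = 2 × (3.083 / 0.82)² = 2 × 3.760² = 2 × 14.14 = 28.3.
Round up to the next whole participant.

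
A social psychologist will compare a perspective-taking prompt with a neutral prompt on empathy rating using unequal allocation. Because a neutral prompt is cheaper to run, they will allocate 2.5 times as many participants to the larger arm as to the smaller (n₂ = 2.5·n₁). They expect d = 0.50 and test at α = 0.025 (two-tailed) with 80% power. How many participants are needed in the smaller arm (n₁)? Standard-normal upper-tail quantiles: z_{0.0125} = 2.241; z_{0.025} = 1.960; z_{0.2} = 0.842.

n₁ = 54

With allocation ratio k = n₂/n₁ = 2.5, Var(x̄₁−x̄₂) = σ²(1/n₁ + 1/(k·n₁)) = σ²·(k+1)/(k·n₁).
So n₁ = (1 + 1/k)·((z_{α/2} + z_β)/d)² = 1.400 × (3.083/0.50)².
n₁ = 1.400 × 38.02 = 53.2.
Round up: n₁ = 54, giving n₂ = 2.5 × 54 = 135.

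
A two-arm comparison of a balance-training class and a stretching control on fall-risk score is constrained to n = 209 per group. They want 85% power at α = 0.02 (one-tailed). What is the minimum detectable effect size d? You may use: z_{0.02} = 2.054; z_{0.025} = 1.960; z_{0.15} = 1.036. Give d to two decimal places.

d_min ≈ 0.30

For two independent groups of n = 209 each: d_min = (z_{α} + z_β)·√(2/n).
z-sum = 2.054 + 1.036 = 3.090.
d_min = 3.090 × √(2/209) = 3.090 × 0.0978 = 0.302.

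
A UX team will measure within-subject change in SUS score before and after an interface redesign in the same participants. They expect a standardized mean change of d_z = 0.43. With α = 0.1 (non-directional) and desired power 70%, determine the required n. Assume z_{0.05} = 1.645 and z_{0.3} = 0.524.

n = 26 pairs

For a paired (one-sample on differences) test: n = ((z_{α/2} + z_β) / d)².
z_{α/2} + z_β = 1.645 + 0.524 = 2.169.
n = (2.169 / 0.43)² = 5.044² = 25.44.
Round up.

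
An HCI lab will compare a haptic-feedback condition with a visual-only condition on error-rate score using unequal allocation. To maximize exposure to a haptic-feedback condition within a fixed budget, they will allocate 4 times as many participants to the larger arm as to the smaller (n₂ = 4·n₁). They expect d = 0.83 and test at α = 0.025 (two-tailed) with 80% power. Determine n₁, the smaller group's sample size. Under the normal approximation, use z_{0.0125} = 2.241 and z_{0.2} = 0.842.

With allocation ratio k = n₂/n₁ = 4, Var(x̄₁−x̄₂) = σ²(1/n₁ + 1/(k·n₁)) = σ²·(k+1)/(k·n₁).
So n₁ = (1 + 1/k)·((z_{α/2} + z_β)/d)² = 1.250 × (3.083/0.83)².
n₁ = 1.250 × 13.80 = 17.2.
Round up: n₁ = 18, giving n₂ = 4 × 18 = 72.

n₁ = 18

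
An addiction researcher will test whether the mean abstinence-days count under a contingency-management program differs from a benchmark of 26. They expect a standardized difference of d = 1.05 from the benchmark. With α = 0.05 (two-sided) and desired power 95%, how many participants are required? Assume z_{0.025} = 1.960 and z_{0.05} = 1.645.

n = 12

For a one-sample test: n = ((z_{α/2} + z_β) / d)².
z_{α/2} + z_β = 1.960 + 1.645 = 3.605.
n = (3.605 / 1.05)² = 3.433² = 11.79.
Round up.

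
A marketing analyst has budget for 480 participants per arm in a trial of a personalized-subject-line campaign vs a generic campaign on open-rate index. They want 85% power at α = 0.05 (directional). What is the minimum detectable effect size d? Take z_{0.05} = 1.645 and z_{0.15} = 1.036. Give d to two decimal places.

d_min ≈ 0.17

For two independent groups of n = 480 each: d_min = (z_{α} + z_β)·√(2/n).
z-sum = 1.645 + 1.036 = 2.681.
d_min = 2.681 × √(2/480) = 2.681 × 0.0645 = 0.173.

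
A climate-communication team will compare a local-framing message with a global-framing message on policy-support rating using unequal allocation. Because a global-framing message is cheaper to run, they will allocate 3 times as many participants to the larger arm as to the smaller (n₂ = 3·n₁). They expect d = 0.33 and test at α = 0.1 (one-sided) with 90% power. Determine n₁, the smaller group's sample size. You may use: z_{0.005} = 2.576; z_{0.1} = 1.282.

n₁ = 81

With allocation ratio k = n₂/n₁ = 3, Var(x̄₁−x̄₂) = σ²(1/n₁ + 1/(k·n₁)) = σ²·(k+1)/(k·n₁).
So n₁ = (1 + 1/k)·((z_{α} + z_β)/d)² = 1.333 × (2.564/0.33)².
n₁ = 1.333 × 60.37 = 80.5.
Round up: n₁ = 81, giving n₂ = 3 × 81 = 243.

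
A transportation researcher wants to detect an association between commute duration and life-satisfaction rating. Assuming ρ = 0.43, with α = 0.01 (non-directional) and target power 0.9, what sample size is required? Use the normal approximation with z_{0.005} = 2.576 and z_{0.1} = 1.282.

Fisher's z: C = ½·ln((1+r)/(1−r)) = ½·ln(2.5088) = 0.4599.
n = ((z_{α/2} + z_β)/C)² + 3.
(2.576 + 1.282) / 0.4599 = 3.858 / 0.4599 = 8.389.
n = 8.389² + 3 = 70.37 + 3 = 73.4.
Round up.

n = 74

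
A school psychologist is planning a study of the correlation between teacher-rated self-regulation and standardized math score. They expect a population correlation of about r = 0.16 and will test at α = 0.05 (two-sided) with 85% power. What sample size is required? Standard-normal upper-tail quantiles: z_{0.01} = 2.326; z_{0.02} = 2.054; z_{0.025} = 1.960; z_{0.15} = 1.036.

n = 348

Fisher's z: C = ½·ln((1+r)/(1−r)) = ½·ln(1.3810) = 0.1614.
n = ((z_{α/2} + z_β)/C)² + 3.
(1.960 + 1.036) / 0.1614 = 2.996 / 0.1614 = 18.563.
n = 18.563² + 3 = 344.57 + 3 = 347.6.
Round up.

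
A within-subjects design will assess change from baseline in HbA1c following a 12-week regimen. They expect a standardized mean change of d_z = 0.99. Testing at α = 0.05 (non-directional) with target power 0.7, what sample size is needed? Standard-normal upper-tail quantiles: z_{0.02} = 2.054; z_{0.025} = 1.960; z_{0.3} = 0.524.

n = 7 pairs

For a paired (one-sample on differences) test: n = ((z_{α/2} + z_β) / d)².
z_{α/2} + z_β = 1.960 + 0.524 = 2.484.
n = (2.484 / 0.99)² = 2.509² = 6.30.
Round up.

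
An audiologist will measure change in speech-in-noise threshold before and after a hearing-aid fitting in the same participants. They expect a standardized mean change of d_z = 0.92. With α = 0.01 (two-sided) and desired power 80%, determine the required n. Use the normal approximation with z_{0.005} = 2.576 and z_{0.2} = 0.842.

n = 14 pairs

For a paired (one-sample on differences) test: n = ((z_{α/2} + z_β) / d)².
z_{α/2} + z_β = 2.576 + 0.842 = 3.418.
n = (3.418 / 0.92)² = 3.715² = 13.80.
Round up.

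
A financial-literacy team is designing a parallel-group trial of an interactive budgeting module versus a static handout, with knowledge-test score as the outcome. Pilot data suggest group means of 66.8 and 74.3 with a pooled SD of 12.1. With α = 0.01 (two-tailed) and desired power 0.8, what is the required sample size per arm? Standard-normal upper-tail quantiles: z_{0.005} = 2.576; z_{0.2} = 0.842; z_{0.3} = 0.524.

Cohen's d = |M₁ − M₂| / SD_pooled = |66.8 − 74.3| / 12.1 = 7.5 / 12.1 = 0.620.
For two independent groups with equal n: n = 2·((z_{α/2} + z_β) / d)².
z_{α/2} + z_β = 2.576 + 0.842 = 3.418.
n = 2 × (3.418 / 0.620)² = 2 × 5.513² = 2 × 30.39 = 60.8.
Round up to the next whole participant.

n = 61 per group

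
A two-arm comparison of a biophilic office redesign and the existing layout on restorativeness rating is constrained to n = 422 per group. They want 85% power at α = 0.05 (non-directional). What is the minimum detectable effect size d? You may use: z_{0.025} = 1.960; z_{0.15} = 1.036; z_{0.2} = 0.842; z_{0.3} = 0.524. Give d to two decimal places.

d_min ≈ 0.21

For two independent groups of n = 422 each: d_min = (z_{α/2} + z_β)·√(2/n).
z-sum = 1.960 + 1.036 = 2.996.
d_min = 2.996 × √(2/422) = 2.996 × 0.0688 = 0.206.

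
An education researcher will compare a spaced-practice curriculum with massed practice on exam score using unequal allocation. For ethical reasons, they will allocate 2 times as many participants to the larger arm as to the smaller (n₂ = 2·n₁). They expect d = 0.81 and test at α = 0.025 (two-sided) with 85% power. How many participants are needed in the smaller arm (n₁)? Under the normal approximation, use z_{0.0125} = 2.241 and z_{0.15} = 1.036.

With allocation ratio k = n₂/n₁ = 2, Var(x̄₁−x̄₂) = σ²(1/n₁ + 1/(k·n₁)) = σ²·(k+1)/(k·n₁).
So n₁ = (1 + 1/k)·((z_{α/2} + z_β)/d)² = 1.500 × (3.277/0.81)².
n₁ = 1.500 × 16.37 = 24.6.
Round up: n₁ = 25, giving n₂ = 2 × 25 = 50.

n₁ = 25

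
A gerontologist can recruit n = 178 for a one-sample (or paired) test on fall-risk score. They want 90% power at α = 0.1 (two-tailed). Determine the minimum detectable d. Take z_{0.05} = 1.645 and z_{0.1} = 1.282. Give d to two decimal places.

d_min ≈ 0.22

For a single sample (or paired design) of n = 178: d_min = (z_{α/2} + z_β)/√n.
z-sum = 1.645 + 1.282 = 2.927.
d_min = 2.927 / √178 = 2.927 / 13.342 = 0.219.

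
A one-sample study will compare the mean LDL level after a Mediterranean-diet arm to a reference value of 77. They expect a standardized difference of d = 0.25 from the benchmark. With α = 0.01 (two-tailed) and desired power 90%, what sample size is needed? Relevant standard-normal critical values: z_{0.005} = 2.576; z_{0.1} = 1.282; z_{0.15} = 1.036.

n = 239

For a one-sample test: n = ((z_{α/2} + z_β) / d)².
z_{α/2} + z_β = 2.576 + 1.282 = 3.858.
n = (3.858 / 0.25)² = 15.432² = 238.15.
Round up.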